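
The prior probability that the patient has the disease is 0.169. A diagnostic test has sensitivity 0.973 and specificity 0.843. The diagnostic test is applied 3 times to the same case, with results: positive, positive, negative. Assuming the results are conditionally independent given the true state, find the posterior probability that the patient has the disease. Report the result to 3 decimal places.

Posterior P(H) ≈ 0.200

With H the event that the patient has the disease, the joint likelihood of the observed sequence is P(data|H) = 0.973·0.973·0.027 = 0.025562 and P(data|¬H) = 0.157·0.157·0.843 = 0.020779.
Bayes: P(H|data) = 0.169·0.025562 / (0.169·0.025562 + 0.831·0.020779) = 0.0043199/0.021587 = 0.2001.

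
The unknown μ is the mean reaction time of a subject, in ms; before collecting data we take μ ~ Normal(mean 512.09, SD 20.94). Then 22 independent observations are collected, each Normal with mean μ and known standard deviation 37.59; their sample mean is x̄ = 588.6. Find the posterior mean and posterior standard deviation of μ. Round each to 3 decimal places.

Prior precision 1/τ₀² = 1/20.94² = 0.00228059; data precision n/σ² = 22/37.59² = 0.0155696.
Posterior precision = 0.00228059 + 0.0155696 = 0.0178502, giving posterior SD = 1/√0.0178502 = 7.485.
Posterior mean = (0.00228059·512.09 + 0.0155696·588.6) / 0.0178502 = 578.825.

Posterior mean ≈ 578.825; posterior SD ≈ 7.485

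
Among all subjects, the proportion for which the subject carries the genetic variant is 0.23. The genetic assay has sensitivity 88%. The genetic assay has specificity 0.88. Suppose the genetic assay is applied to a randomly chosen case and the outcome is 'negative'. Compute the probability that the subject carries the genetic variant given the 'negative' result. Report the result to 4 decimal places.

Let H be the event that the subject carries the genetic variant. P(H) = 0.23, so P(¬H) = 0.77. With E the 'negative' result, P(E|H) = 0.12 and P(E|¬H) = 0.88.
P(E) = 0.12·0.23 + 0.88·0.77 = 0.027600 + 0.67760 = 0.70520.
By Bayes' theorem, P(H|E) = 0.027600 / 0.70520 = 0.0391.

P(H | E) ≈ 0.0391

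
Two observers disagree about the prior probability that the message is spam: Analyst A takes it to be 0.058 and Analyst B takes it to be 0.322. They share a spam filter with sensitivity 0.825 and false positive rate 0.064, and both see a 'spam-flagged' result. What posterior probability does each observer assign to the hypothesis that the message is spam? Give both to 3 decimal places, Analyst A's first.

Analyst A: 0.442; Analyst B: 0.860

P('+'|H) = 0.825, P('+'|¬H) = 0.064.
Analyst A: numerator 0.825·0.058 = 0.047850; evidence = 0.047850+0.064·0.942 = 0.10814; posterior = 0.442.
Analyst B: numerator 0.825·0.322 = 0.26565; evidence = 0.26565+0.064·0.678 = 0.30904; posterior = 0.860.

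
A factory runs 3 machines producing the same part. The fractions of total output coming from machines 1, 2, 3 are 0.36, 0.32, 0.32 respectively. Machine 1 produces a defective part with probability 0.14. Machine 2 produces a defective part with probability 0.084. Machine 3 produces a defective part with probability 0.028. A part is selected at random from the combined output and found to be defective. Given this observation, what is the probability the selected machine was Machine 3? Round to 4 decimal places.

Tabulate prior·likelihood by source: [1] prior 0.36, lik 0.14, product 0.05040; [2] prior 0.32, lik 0.084, product 0.02688; [3] prior 0.32, lik 0.028, product 0.008960.
Normalizing constant = 0.086240; the posterior for Machine 3 is its product over the sum, 0.008960/0.086240 = 0.1039.

Posterior probability ≈ 0.1039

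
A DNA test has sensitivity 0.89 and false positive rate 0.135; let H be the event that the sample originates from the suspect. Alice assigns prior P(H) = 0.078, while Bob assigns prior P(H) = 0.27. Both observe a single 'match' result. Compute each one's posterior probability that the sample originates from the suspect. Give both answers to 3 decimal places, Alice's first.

Alice: 0.358; Bob: 0.709

P('+'|H) = 0.89, P('+'|¬H) = 0.135.
Alice: numerator 0.89·0.078 = 0.069420; evidence = 0.069420+0.135·0.922 = 0.19389; posterior = 0.358.
Bob: numerator 0.89·0.27 = 0.24030; evidence = 0.24030+0.135·0.73 = 0.33885; posterior = 0.709.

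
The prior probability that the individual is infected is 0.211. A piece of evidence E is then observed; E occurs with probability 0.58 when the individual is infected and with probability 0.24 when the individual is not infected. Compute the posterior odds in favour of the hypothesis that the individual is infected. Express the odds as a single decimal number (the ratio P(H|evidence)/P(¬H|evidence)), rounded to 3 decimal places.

Posterior odds ≈ 0.646

Prior odds = 0.211/(1−0.211) = 0.26743.
Likelihood ratio for E = 0.58/0.24 = 2.4167.
Posterior odds = prior odds × LR = 0.64628.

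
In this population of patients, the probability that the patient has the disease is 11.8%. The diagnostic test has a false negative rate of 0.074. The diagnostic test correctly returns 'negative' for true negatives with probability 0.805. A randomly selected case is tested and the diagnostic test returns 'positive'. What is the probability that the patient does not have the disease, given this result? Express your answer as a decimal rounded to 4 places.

Write H for 'the patient has the disease'. Prior odds H:¬H = 0.118/0.882 = 0.13379. For the 'positive' outcome, the likelihood ratio is 0.926/0.195 = 4.7487.
Posterior odds = 0.13379 × 4.7487 = 0.63532, so P(H|E) = 0.63532/(1+0.63532) = 0.3885. Then P(¬H|E) = 1 − 0.3885 = 0.6115.

P(¬H | E) ≈ 0.6115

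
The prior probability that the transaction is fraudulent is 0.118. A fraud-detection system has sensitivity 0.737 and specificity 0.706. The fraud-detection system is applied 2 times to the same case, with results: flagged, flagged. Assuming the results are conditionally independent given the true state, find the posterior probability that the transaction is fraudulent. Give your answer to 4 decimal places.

Let H be the event that the transaction is fraudulent; start with P(H) = 0.118. P('flagged'|H) = 0.737, P('flagged'|¬H) = 0.294.
Update on result 1 ('flagged'): P(H) ← 0.737·0.1180 / (0.737·0.1180 + 0.294·0.8820) = 0.086966/0.34627 = 0.2511.
Update on result 2 ('flagged'): P(H) ← 0.737·0.2511 / (0.737·0.2511 + 0.294·0.7489) = 0.18510/0.40526 = 0.4567.

Posterior P(H) ≈ 0.4567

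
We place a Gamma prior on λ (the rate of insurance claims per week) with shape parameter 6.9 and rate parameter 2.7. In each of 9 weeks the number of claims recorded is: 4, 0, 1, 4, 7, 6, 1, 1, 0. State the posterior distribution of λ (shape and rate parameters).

Posterior: Gamma(shape=30.9, rate=11.7)

The Poisson likelihood adds the total count to the shape and the number of exposure periods to the rate. Here ∑xᵢ = 24 and n = 9, so shape 6.9→30.9 and rate 2.7→11.7.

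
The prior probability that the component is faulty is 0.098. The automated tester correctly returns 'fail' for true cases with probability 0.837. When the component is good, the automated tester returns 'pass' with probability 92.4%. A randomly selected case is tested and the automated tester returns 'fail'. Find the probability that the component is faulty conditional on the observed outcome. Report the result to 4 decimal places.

Let H be the event that the component is faulty. P(H) = 0.098, so P(¬H) = 0.902. With E the 'fail' result, P(E|H) = 0.837 and P(E|¬H) = 0.076.
P(E) = 0.837·0.098 + 0.076·0.902 = 0.082026 + 0.068552 = 0.15058.
By Bayes' theorem, P(H|E) = 0.082026 / 0.15058 = 0.5447.

P(H | E) ≈ 0.5447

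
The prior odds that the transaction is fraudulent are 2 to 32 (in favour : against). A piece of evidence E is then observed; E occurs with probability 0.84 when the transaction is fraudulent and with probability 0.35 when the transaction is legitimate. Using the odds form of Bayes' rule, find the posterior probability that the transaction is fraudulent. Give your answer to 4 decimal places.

Posterior probability ≈ 0.1304

Prior odds = 2/32 = 0.062500.
Likelihood ratio for E = 0.84/0.35 = 2.4000.
Posterior odds = prior odds × LR = 0.15000.
Posterior probability = odds/(1+odds) = 0.15000/1.1500 = 0.1304.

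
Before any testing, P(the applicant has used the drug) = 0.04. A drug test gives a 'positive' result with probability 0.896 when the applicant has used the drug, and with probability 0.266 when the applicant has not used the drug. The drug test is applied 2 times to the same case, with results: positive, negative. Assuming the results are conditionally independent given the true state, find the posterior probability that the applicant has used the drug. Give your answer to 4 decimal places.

Posterior P(H) ≈ 0.0195

With H the event that the applicant has used the drug, the joint likelihood of the observed sequence is P(data|H) = 0.896·0.104 = 0.093184 and P(data|¬H) = 0.266·0.734 = 0.19524.
Bayes: P(H|data) = 0.04·0.093184 / (0.04·0.093184 + 0.96·0.19524) = 0.0037274/0.19116 = 0.0195.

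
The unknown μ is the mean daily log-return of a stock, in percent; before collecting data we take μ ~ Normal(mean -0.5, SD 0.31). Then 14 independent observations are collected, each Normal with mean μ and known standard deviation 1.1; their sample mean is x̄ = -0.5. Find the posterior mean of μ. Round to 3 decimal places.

Posterior mean ≈ -0.500

With known σ, the Normal prior is conjugate. Weight on the data is w = (n/σ²)/(n/σ² + 1/τ₀²) = 11.5702/(11.5702+10.4058) = 0.52649.
Posterior mean = w·x̄ + (1−w)·μ₀ = 0.52649·-0.5 + 0.47351·-0.5 = -0.500.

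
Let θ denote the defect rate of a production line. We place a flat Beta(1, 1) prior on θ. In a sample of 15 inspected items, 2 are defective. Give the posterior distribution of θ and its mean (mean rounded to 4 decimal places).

Posterior: Beta(3, 14); mean ≈ 0.1765

Observing 2 successes and 13 failures updates Beta(1, 1) by adding the success and failure counts to the two shape parameters: α = 1+2 = 3, β = 1+13 = 14.
Posterior mean = α/(α+β) = 3/17 = 0.1765.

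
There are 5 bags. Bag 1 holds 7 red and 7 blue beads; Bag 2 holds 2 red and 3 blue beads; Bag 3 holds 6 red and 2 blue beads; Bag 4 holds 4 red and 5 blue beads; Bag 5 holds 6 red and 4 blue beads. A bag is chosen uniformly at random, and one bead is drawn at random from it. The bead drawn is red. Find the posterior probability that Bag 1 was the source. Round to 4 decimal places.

Tabulate prior·likelihood by source: [1] prior 0.2, lik 0.5, product 0.1000; [2] prior 0.2, lik 0.4, product 0.08000; [3] prior 0.2, lik 0.75, product 0.1500; [4] prior 0.2, lik 0.4444, product 0.08889; [5] prior 0.2, lik 0.6, product 0.1200.
Normalizing constant = 0.53889; the posterior for Bag 1 is its product over the sum, 0.1000/0.53889 = 0.1856.

Posterior probability ≈ 0.1856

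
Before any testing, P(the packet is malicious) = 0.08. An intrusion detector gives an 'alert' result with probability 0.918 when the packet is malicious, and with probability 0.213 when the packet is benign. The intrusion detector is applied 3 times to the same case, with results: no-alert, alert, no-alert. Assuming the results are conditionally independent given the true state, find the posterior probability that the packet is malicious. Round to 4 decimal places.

With H the event that the packet is malicious, the joint likelihood of the observed sequence is P(data|H) = 0.082·0.918·0.082 = 0.0061726 and P(data|¬H) = 0.787·0.213·0.787 = 0.13193.
Bayes: P(H|data) = 0.08·0.0061726 / (0.08·0.0061726 + 0.92·0.13193) = 0.00049381/0.12187 = 0.0041.

Posterior P(H) ≈ 0.0041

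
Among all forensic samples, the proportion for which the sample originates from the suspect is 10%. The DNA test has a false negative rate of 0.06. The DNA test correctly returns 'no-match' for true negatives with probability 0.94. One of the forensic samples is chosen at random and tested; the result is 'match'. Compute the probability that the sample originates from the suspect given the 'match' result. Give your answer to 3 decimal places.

P(H | E) ≈ 0.635

Let H be the event that the sample originates from the suspect. P(H) = 0.1, so P(¬H) = 0.9. With E the 'match' result, P(E|H) = 0.94 and P(E|¬H) = 0.06.
P(E) = 0.94·0.1 + 0.06·0.9 = 0.094000 + 0.054000 = 0.14800.
By Bayes' theorem, P(H|E) = 0.094000 / 0.14800 = 0.635.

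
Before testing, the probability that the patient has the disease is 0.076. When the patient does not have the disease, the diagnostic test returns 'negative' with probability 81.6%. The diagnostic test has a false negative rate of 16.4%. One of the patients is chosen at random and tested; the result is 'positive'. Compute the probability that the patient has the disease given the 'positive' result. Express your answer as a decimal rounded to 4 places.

Write H for 'the patient has the disease'. Prior odds H:¬H = 0.076/0.924 = 0.082251. For the 'positive' outcome, the likelihood ratio is 0.836/0.184 = 4.5435.
Posterior odds = 0.082251 × 4.5435 = 0.37371, so P(H|E) = 0.37371/(1+0.37371) = 0.2720.

P(H | E) ≈ 0.2720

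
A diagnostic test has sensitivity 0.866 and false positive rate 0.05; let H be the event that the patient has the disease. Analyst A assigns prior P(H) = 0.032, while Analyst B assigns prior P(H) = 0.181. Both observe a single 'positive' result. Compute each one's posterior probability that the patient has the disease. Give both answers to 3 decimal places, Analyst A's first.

P('+'|H) = 0.866, P('+'|¬H) = 0.05.
Analyst A: numerator 0.866·0.032 = 0.027712; evidence = 0.027712+0.05·0.968 = 0.076112; posterior = 0.364.
Analyst B: numerator 0.866·0.181 = 0.15675; evidence = 0.15675+0.05·0.819 = 0.19770; posterior = 0.793.

Analyst A: 0.364; Analyst B: 0.793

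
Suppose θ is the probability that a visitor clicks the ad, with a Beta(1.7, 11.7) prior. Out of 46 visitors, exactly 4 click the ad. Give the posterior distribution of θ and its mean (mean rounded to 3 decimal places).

The binomial likelihood is conjugate to the Beta prior: with 4 successes and 42 failures, the posterior is Beta(1.7+4, 11.7+42) = Beta(5.7, 53.7).
Posterior mean = α/(α+β) = 5.7/59.4 = 0.096.

Posterior: Beta(5.7, 53.7); mean ≈ 0.096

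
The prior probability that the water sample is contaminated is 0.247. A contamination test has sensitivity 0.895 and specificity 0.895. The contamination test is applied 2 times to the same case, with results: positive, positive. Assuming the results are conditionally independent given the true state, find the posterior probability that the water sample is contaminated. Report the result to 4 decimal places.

Posterior P(H) ≈ 0.9597

With H the event that the water sample is contaminated, the joint likelihood of the observed sequence is P(data|H) = 0.895·0.895 = 0.80102 and P(data|¬H) = 0.105·0.105 = 0.011025.
Bayes: P(H|data) = 0.247·0.80102 / (0.247·0.80102 + 0.753·0.011025) = 0.19785/0.20615 = 0.9597.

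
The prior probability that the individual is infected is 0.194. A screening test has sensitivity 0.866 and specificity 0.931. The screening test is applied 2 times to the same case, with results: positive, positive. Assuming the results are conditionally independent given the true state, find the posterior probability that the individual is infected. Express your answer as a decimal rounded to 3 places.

With H the event that the individual is infected, the joint likelihood of the observed sequence is P(data|H) = 0.866·0.866 = 0.74996 and P(data|¬H) = 0.069·0.069 = 0.0047610.
Bayes: P(H|data) = 0.194·0.74996 / (0.194·0.74996 + 0.806·0.0047610) = 0.14549/0.14933 = 0.9743.

Posterior P(H) ≈ 0.974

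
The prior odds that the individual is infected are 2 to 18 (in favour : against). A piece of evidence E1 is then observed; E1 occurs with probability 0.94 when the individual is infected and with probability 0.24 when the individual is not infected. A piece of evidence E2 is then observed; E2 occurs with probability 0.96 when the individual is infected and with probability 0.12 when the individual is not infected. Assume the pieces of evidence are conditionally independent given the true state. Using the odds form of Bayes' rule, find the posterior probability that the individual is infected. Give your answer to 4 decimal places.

Posterior probability ≈ 0.7769

Prior odds = 2/18 = 0.11111.
Likelihood ratio for E1 = 0.94/0.24 = 3.9167.
Likelihood ratio for E2 = 0.96/0.12 = 8.0000.
Posterior odds = prior odds × LR₁ × LR₂ = 3.4815.
Posterior probability = odds/(1+odds) = 3.4815/4.4815 = 0.7769.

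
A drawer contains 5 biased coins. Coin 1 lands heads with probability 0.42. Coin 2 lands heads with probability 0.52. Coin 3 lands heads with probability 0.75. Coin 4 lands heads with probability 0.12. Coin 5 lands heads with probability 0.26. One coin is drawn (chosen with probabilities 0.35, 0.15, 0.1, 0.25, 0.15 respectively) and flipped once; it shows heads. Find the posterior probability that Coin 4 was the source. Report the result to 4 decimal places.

Tabulate prior·likelihood by source: [1] prior 0.35, lik 0.42, product 0.1470; [2] prior 0.15, lik 0.52, product 0.07800; [3] prior 0.1, lik 0.75, product 0.07500; [4] prior 0.25, lik 0.12, product 0.03000; [5] prior 0.15, lik 0.26, product 0.03900.
Normalizing constant = 0.36900; the posterior for Coin 4 is its product over the sum, 0.03000/0.36900 = 0.0813.

Posterior probability ≈ 0.0813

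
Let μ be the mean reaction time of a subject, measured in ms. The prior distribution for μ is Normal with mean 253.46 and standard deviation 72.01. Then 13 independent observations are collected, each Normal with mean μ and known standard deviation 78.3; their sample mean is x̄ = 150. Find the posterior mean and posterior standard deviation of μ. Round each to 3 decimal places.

With known σ, the Normal prior is conjugate. Weight on the data is w = (n/σ²)/(n/σ² + 1/τ₀²) = 0.00212041/(0.00212041+0.00019285) = 0.91663.
Posterior mean = w·x̄ + (1−w)·μ₀ = 0.91663·150 + 0.083366·253.46 = 158.625. Posterior variance = 1/(0.00212041+0.00019285) = 432.291, so SD = 20.792.

Posterior mean ≈ 158.625; posterior SD ≈ 20.792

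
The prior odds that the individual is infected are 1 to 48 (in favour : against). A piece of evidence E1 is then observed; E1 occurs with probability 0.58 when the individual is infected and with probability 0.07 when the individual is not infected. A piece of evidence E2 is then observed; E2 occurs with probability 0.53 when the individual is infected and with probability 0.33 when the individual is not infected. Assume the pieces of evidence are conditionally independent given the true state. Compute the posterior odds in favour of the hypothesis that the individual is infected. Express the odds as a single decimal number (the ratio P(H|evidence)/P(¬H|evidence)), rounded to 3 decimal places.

Posterior odds ≈ 0.277

Prior odds = 1/48 = 0.020833.
Likelihood ratio for E1 = 0.58/0.07 = 8.2857.
Likelihood ratio for E2 = 0.53/0.33 = 1.6061.
Posterior odds = prior odds × LR₁ × LR₂ = 0.27724.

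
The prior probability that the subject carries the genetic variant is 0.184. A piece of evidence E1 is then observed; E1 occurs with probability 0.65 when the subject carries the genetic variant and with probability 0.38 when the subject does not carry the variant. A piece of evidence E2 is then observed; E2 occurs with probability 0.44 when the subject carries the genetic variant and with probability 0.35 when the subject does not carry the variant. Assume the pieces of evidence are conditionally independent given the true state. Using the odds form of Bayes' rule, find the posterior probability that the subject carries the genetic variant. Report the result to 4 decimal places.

Posterior probability ≈ 0.3265

Prior odds = 0.184/(1−0.184) = 0.22549.
Likelihood ratio for E1 = 0.65/0.38 = 1.7105.
Likelihood ratio for E2 = 0.44/0.35 = 1.2571.
Posterior odds = prior odds × LR₁ × LR₂ = 0.48489.
Posterior probability = odds/(1+odds) = 0.48489/1.4849 = 0.3265.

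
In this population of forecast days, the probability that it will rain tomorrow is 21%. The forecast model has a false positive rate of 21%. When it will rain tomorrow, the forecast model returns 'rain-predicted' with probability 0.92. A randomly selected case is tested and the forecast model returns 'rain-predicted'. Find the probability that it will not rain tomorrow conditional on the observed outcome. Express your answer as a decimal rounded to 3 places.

P(¬H | E) ≈ 0.462

Write H for 'it will rain tomorrow'. Prior odds H:¬H = 0.21/0.79 = 0.26582. For the 'rain-predicted' outcome, the likelihood ratio is 0.92/0.21 = 4.3810.
Posterior odds = 0.26582 × 4.3810 = 1.1646, so P(H|E) = 1.1646/(1+1.1646) = 0.538. Then P(¬H|E) = 1 − 0.538 = 0.462.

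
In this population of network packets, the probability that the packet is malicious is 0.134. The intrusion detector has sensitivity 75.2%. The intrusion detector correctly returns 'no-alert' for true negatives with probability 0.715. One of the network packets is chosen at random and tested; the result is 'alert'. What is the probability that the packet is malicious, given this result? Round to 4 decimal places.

Write H for 'the packet is malicious'. Prior odds H:¬H = 0.134/0.866 = 0.15473. For the 'alert' outcome, the likelihood ratio is 0.752/0.285 = 2.6386.
Posterior odds = 0.15473 × 2.6386 = 0.40828, so P(H|E) = 0.40828/(1+0.40828) = 0.2899.

P(H | E) ≈ 0.2899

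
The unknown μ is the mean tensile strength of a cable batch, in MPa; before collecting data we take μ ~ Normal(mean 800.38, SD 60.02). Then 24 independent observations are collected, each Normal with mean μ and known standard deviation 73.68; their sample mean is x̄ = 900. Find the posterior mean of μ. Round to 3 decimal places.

Posterior mean ≈ 894.114

Prior precision 1/τ₀² = 1/60.02² = 0.00027759; data precision n/σ² = 24/73.68² = 0.00442091.
Posterior precision = 0.00027759 + 0.00442091 = 0.00469851.
Posterior mean = (0.00027759·800.38 + 0.00442091·900) / 0.00469851 = 894.114.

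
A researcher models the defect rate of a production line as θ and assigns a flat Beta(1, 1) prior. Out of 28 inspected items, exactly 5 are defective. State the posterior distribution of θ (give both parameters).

Posterior: Beta(6, 24)

The binomial likelihood is conjugate to the Beta prior: with 5 successes and 23 failures, the posterior is Beta(1+5, 1+23) = Beta(6, 24).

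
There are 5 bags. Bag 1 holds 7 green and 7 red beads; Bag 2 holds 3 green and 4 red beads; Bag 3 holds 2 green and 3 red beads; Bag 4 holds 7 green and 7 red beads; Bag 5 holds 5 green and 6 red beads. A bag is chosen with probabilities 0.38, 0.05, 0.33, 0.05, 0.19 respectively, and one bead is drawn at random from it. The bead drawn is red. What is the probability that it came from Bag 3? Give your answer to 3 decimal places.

Posterior probability ≈ 0.363

Tabulate prior·likelihood by source: [1] prior 0.38, lik 0.5, product 0.1900; [2] prior 0.05, lik 0.5714, product 0.02857; [3] prior 0.33, lik 0.6, product 0.1980; [4] prior 0.05, lik 0.5, product 0.02500; [5] prior 0.19, lik 0.5455, product 0.1036.
Normalizing constant = 0.54521; the posterior for Bag 3 is its product over the sum, 0.1980/0.54521 = 0.363.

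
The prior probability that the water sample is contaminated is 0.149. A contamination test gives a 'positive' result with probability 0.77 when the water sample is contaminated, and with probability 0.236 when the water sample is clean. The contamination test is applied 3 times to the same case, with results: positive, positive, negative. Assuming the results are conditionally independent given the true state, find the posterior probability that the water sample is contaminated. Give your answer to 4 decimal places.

Posterior P(H) ≈ 0.3594

With H the event that the water sample is contaminated, the joint likelihood of the observed sequence is P(data|H) = 0.77·0.77·0.23 = 0.13637 and P(data|¬H) = 0.236·0.236·0.764 = 0.042552.
Bayes: P(H|data) = 0.149·0.13637 / (0.149·0.13637 + 0.851·0.042552) = 0.020319/0.056530 = 0.3594.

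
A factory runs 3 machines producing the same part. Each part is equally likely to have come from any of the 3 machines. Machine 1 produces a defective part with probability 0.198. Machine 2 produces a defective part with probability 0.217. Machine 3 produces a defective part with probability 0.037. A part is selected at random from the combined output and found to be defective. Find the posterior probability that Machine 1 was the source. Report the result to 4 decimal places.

Posterior probability ≈ 0.4381

Tabulate prior·likelihood by source: [1] prior 0.333333, lik 0.198, product 0.06600; [2] prior 0.333333, lik 0.217, product 0.07233; [3] prior 0.333333, lik 0.037, product 0.01233.
Normalizing constant = 0.15067; the posterior for Machine 1 is its product over the sum, 0.06600/0.15067 = 0.4381.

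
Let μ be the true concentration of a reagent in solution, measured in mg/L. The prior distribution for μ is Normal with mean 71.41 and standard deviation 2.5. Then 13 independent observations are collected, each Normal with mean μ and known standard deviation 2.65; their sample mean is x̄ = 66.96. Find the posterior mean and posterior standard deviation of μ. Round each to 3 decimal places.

With known σ, the Normal prior is conjugate. Weight on the data is w = (n/σ²)/(n/σ² + 1/τ₀²) = 1.85119/(1.85119+0.160000) = 0.92045.
Posterior mean = w·x̄ + (1−w)·μ₀ = 0.92045·66.96 + 0.079555·71.41 = 67.314. Posterior variance = 1/(1.85119+0.160000) = 0.497217, so SD = 0.705.

Posterior mean ≈ 67.314; posterior SD ≈ 0.705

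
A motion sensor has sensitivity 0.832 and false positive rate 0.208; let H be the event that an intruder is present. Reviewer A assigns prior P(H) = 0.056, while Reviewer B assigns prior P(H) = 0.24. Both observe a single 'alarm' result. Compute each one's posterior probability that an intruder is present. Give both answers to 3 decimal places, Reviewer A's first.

Reviewer A: 0.192; Reviewer B: 0.558

P('+'|H) = 0.832, P('+'|¬H) = 0.208.
Reviewer A: numerator 0.832·0.056 = 0.046592; evidence = 0.046592+0.208·0.944 = 0.24294; posterior = 0.192.
Reviewer B: numerator 0.832·0.24 = 0.19968; evidence = 0.19968+0.208·0.76 = 0.35776; posterior = 0.558.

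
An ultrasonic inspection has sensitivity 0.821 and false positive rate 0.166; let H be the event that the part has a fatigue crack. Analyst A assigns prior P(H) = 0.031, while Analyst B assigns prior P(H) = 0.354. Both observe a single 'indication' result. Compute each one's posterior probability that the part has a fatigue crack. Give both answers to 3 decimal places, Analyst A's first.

P('+'|H) = 0.821, P('+'|¬H) = 0.166.
Analyst A: numerator 0.821·0.031 = 0.025451; evidence = 0.025451+0.166·0.969 = 0.18630; posterior = 0.137.
Analyst B: numerator 0.821·0.354 = 0.29063; evidence = 0.29063+0.166·0.646 = 0.39787; posterior = 0.730.

Analyst A: 0.137; Analyst B: 0.730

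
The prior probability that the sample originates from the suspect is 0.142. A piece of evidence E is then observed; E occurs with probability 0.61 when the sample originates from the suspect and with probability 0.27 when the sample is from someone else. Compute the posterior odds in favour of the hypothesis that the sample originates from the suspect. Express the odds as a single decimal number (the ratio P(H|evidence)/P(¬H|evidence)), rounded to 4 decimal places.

Posterior odds ≈ 0.3739

Prior odds = 0.142/(1−0.142) = 0.16550. In log-odds, ln(0.16550) = -1.7988.
Add log likelihood ratio: ln(2.2593) = 0.81504.
Posterior log-odds = -0.98374, so posterior odds = exp(-0.98374) = 0.37391.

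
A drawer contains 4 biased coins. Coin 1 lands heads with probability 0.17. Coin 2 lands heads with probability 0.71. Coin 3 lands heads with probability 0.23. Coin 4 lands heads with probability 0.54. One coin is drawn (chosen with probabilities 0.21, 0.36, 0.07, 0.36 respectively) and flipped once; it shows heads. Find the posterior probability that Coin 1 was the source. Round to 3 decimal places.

Posterior probability ≈ 0.071

Tabulate prior·likelihood by source: [1] prior 0.21, lik 0.17, product 0.03570; [2] prior 0.36, lik 0.71, product 0.2556; [3] prior 0.07, lik 0.23, product 0.01610; [4] prior 0.36, lik 0.54, product 0.1944.
Normalizing constant = 0.50180; the posterior for Coin 1 is its product over the sum, 0.03570/0.50180 = 0.071.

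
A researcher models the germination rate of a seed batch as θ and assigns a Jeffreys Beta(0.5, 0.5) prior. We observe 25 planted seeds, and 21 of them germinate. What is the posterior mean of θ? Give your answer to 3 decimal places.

Posterior mean ≈ 0.827

The binomial likelihood is conjugate to the Beta prior: with 21 successes and 4 failures, the posterior is Beta(0.5+21, 0.5+4) = Beta(21.5, 4.5).
Posterior mean = α/(α+β) = 21.5/26 = 0.827.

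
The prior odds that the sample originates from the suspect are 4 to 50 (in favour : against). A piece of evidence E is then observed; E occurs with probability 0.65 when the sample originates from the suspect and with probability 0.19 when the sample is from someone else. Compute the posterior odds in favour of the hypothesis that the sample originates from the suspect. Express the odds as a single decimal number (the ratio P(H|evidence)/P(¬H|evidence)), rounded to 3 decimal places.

Prior odds = 4/50 = 0.080000.
Likelihood ratio for E = 0.65/0.19 = 3.4211.
Posterior odds = prior odds × LR = 0.27368.

Posterior odds ≈ 0.274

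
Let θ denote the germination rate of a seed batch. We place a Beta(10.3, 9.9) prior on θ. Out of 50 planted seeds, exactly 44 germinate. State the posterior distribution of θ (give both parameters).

Posterior: Beta(54.3, 15.9)

The binomial likelihood is conjugate to the Beta prior: with 44 successes and 6 failures, the posterior is Beta(10.3+44, 9.9+6) = Beta(54.3, 15.9).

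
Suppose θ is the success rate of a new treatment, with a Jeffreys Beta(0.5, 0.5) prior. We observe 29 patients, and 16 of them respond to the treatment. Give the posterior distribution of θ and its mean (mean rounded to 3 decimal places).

Observing 16 successes and 13 failures updates Beta(0.5, 0.5) by adding the success and failure counts to the two shape parameters: α = 0.5+16 = 16.5, β = 0.5+13 = 13.5.
Posterior mean = α/(α+β) = 16.5/30 = 0.550.

Posterior: Beta(16.5, 13.5); mean ≈ 0.550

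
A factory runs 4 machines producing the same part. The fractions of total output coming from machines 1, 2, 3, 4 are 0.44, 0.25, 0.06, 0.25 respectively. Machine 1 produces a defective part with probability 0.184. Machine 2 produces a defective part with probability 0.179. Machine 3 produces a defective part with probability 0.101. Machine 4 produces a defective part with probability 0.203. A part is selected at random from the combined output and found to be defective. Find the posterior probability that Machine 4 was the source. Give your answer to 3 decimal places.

P(defective|M1) = 0.184; P(defective|M2) = 0.179; P(defective|M3) = 0.101; P(defective|M4) = 0.203.
Prior × likelihood for each source: 0.44·0.184=0.08096, 0.25·0.179=0.04475, 0.06·0.101=0.006060, 0.25·0.203=0.05075. Summing gives P(defective) = 0.18252.
P(Machine 4 | defective) = 0.05075 / 0.18252 = 0.278.

Posterior probability ≈ 0.278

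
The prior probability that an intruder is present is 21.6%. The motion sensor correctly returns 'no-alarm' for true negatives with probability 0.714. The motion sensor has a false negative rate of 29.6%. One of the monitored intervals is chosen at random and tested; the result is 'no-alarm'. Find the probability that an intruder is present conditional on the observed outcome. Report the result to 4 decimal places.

Write H for 'an intruder is present'. Prior odds H:¬H = 0.216/0.784 = 0.27551. For the 'no-alarm' outcome, the likelihood ratio is 0.296/0.714 = 0.41457.
Posterior odds = 0.27551 × 0.41457 = 0.11422, so P(H|E) = 0.11422/(1+0.11422) = 0.1025.

P(H | E) ≈ 0.1025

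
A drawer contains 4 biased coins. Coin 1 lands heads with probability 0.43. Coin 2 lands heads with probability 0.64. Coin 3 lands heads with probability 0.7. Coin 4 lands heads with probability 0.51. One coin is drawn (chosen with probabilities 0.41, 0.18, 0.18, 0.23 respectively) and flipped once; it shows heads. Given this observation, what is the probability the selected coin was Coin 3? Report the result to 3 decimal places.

P(heads|C1) = 0.43; P(heads|C2) = 0.64; P(heads|C3) = 0.7; P(heads|C4) = 0.51.
Prior × likelihood for each source: 0.41·0.43=0.1763, 0.18·0.64=0.1152, 0.18·0.7=0.1260, 0.23·0.51=0.1173. Summing gives P(heads) = 0.53480.
P(Coin 3 | heads) = 0.1260 / 0.53480 = 0.236.

Posterior probability ≈ 0.236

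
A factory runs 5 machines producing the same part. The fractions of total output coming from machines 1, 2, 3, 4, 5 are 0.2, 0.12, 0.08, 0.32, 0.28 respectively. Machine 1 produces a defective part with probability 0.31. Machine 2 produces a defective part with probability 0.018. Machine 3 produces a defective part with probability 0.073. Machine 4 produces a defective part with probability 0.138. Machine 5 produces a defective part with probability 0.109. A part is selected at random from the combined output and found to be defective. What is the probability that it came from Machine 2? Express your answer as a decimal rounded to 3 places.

Tabulate prior·likelihood by source: [1] prior 0.2, lik 0.31, product 0.06200; [2] prior 0.12, lik 0.018, product 0.002160; [3] prior 0.08, lik 0.073, product 0.005840; [4] prior 0.32, lik 0.138, product 0.04416; [5] prior 0.28, lik 0.109, product 0.03052.
Normalizing constant = 0.14468; the posterior for Machine 2 is its product over the sum, 0.002160/0.14468 = 0.015.

Posterior probability ≈ 0.015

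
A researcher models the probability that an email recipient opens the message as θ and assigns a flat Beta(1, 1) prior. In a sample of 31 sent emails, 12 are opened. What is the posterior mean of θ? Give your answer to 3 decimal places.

Observing 12 successes and 19 failures updates Beta(1, 1) by adding the success and failure counts to the two shape parameters: α = 1+12 = 13, β = 1+19 = 20.
E[θ | data] = 13/(13+20) = 0.394.

Posterior mean ≈ 0.394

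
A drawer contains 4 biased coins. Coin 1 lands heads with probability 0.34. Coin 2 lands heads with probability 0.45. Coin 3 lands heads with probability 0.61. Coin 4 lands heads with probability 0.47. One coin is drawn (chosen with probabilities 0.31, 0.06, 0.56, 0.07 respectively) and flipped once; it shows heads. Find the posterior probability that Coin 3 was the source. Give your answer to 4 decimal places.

Tabulate prior·likelihood by source: [1] prior 0.31, lik 0.34, product 0.1054; [2] prior 0.06, lik 0.45, product 0.02700; [3] prior 0.56, lik 0.61, product 0.3416; [4] prior 0.07, lik 0.47, product 0.03290.
Normalizing constant = 0.50690; the posterior for Coin 3 is its product over the sum, 0.3416/0.50690 = 0.6739.

Posterior probability ≈ 0.6739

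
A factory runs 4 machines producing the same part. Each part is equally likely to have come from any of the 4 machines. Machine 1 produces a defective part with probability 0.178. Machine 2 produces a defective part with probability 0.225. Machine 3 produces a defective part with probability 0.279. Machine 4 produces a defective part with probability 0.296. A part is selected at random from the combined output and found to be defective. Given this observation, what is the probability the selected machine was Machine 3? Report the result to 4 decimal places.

Posterior probability ≈ 0.2853

Tabulate prior·likelihood by source: [1] prior 0.25, lik 0.178, product 0.04450; [2] prior 0.25, lik 0.225, product 0.05625; [3] prior 0.25, lik 0.279, product 0.06975; [4] prior 0.25, lik 0.296, product 0.07400.
Normalizing constant = 0.24450; the posterior for Machine 3 is its product over the sum, 0.06975/0.24450 = 0.2853.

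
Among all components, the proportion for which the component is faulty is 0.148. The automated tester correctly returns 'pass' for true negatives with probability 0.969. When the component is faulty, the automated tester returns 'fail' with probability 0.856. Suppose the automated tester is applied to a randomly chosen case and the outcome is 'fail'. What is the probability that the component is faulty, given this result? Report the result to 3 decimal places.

Let H be the event that the component is faulty. P(H) = 0.148, so P(¬H) = 0.852. With E the 'fail' result, P(E|H) = 0.856 and P(E|¬H) = 0.031.
P(E) = 0.856·0.148 + 0.031·0.852 = 0.12669 + 0.026412 = 0.15310.
By Bayes' theorem, P(H|E) = 0.12669 / 0.15310 = 0.827.

P(H | E) ≈ 0.827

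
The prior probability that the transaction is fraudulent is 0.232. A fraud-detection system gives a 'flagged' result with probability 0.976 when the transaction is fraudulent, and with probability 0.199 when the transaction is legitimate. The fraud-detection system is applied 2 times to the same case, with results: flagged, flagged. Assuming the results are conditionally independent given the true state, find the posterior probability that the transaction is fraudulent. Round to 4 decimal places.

Posterior P(H) ≈ 0.8790

With H the event that the transaction is fraudulent, the joint likelihood of the observed sequence is P(data|H) = 0.976·0.976 = 0.95258 and P(data|¬H) = 0.199·0.199 = 0.039601.
Bayes: P(H|data) = 0.232·0.95258 / (0.232·0.95258 + 0.768·0.039601) = 0.22100/0.25141 = 0.8790.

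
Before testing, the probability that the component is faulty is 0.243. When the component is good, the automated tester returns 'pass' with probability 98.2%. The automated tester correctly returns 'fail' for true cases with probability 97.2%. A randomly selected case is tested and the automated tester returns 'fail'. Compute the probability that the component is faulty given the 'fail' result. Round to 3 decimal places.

P(H | E) ≈ 0.945

Let H be the event that the component is faulty. P(H) = 0.243, so P(¬H) = 0.757. With E the 'fail' result, P(E|H) = 0.972 and P(E|¬H) = 0.018.
P(E) = 0.972·0.243 + 0.018·0.757 = 0.23620 + 0.013626 = 0.24982.
By Bayes' theorem, P(H|E) = 0.23620 / 0.24982 = 0.945.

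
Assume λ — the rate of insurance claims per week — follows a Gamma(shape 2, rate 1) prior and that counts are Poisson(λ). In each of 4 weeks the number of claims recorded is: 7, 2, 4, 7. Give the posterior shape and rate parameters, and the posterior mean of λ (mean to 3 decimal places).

Posterior: Gamma(shape=22, rate=5); mean ≈ 4.400

The Poisson likelihood adds the total count to the shape and the number of exposure periods to the rate. Here ∑xᵢ = 20 and n = 4, so shape 2→22 and rate 1→5.
E[λ | data] = 22/5 = 4.400.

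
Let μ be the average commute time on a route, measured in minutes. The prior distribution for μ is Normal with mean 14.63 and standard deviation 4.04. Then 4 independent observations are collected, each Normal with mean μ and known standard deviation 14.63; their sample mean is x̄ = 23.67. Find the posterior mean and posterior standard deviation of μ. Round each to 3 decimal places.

Posterior mean ≈ 16.743; posterior SD ≈ 3.536

With known σ, the Normal prior is conjugate. Weight on the data is w = (n/σ²)/(n/σ² + 1/τ₀²) = 0.0186884/(0.0186884+0.0612685) = 0.23373.
Posterior mean = w·x̄ + (1−w)·μ₀ = 0.23373·23.67 + 0.76627·14.63 = 16.743. Posterior variance = 1/(0.0186884+0.0612685) = 12.5067, so SD = 3.536.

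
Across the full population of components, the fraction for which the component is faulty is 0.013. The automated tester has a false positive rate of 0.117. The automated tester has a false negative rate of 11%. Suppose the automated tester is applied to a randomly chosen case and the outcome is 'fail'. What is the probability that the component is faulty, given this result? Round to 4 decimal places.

P(H | E) ≈ 0.0911

Write H for 'the component is faulty'. Prior odds H:¬H = 0.013/0.987 = 0.013171. For the 'fail' outcome, the likelihood ratio is 0.89/0.117 = 7.6068.
Posterior odds = 0.013171 × 7.6068 = 0.10019, so P(H|E) = 0.10019/(1+0.10019) = 0.0911.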